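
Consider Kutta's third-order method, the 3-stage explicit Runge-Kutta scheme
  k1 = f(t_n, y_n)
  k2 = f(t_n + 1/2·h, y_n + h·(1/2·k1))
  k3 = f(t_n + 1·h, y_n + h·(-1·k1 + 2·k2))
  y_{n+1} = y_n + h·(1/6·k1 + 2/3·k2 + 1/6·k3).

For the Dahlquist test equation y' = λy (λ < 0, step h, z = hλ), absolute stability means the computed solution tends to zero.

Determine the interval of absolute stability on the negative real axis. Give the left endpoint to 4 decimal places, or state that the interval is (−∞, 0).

Test eqn y'=λy, z=hλ:
  order 3, 3-stage ⇒ R(z)=1+z+z^2/2+z^3/6
  (e.g. R(-1.12)=0.27305, |R|=0.27305)

Find x<0 with |R(x)|<1.
x=-1.12: |R|=0.2730
|R(-1.93)|=0.2657 |R(-1.36)|=0.1456 |R(-0.59)|=0.5498
Bisect:
  x_lo=-3.2670 |R|=2.7421  x_hi=-0.0914 |R|=0.9126
  mid=-1.67923 |R|=0.05851 →hi
  mid=-2.47313 |R|=0.93604 →hi
  mid=-2.87008 |R|=1.69172 →lo
  mid=-2.67161 |R|=1.28096 →lo
  mid=-2.57237 |R|=1.10076 →lo
  mid=-2.52275 |R|=1.01652 →lo
  mid=-2.49794 |R|=0.97582 →hi
  ...
  [-2.51286,-2.51267] ⇒ x*=-2.5127
Interval (-2.5127, 0).

(-2.5127, 0).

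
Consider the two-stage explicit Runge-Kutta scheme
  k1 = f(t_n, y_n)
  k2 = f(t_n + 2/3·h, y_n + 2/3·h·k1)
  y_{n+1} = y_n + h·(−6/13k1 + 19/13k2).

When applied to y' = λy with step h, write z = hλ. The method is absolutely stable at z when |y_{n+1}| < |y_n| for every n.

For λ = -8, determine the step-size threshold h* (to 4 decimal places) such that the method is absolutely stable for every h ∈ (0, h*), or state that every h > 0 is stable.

With y'=λy (z=hλ):
  k1=λy_n ⇒ h·k1=z·y_n;  k2=λ(1+2/3z)y_n ⇒ h·k2=z(1+2/3z)y_n
  y_{n+1}/y_n = 1 − 6/13z + 19/13z(1+2/3z) = 1 + z + 38/39z²
  ⇒ R(z) = 1 + z + 38/39z².

Boundary: |R(x)|=1, x<0.
x=-1.17: |R|=1.1638
R=1: x+38/39x²=0 ⇒ x=−39/38=-1.0263; min R=1−1/(4·38/39)=0.7434>−1
Confirm numerically:
  x=-0.786: |R|=0.81596 <1
  x=-0.784: |R|=0.81490 <1
  x=-0.516: |R|=0.74343 <1
  x=-1.561: |R|=1.81324 >1
  x=-1.283: |R|=1.32088 >1
  x=-1.074: |R|=1.04990 >1
Stable set (-1.0263, 0).

(-1.0263,0); λ=-8 ⇒ h* = (39/38)/8 = 0.1283.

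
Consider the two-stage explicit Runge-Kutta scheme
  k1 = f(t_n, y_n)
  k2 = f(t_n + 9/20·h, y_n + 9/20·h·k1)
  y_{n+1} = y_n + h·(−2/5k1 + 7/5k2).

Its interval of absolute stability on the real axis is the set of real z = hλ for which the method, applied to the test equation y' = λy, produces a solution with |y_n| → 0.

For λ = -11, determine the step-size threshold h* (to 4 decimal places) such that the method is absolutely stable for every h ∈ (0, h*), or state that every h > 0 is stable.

(-1.5873,0); λ=-11 ⇒ h* = (100/63)/11 = 0.1443.

With y'=λy (z=hλ):
  k1=λy_n ⇒ h·k1=z·y_n;  k2=λ(1+9/20z)y_n ⇒ h·k2=z(1+9/20z)y_n
  y_{n+1}/y_n = 1 − 2/5z + 7/5z(1+9/20z) = 1 + z + 63/100z²
  so R(z) = 1 + z + 63/100z².

Find x<0 with |R(x)|<1.
x=-0.7: |R|=0.6087
R=1: x+63/100x²=0 ⇒ x=−100/63=-1.5873; min R=1−1/(4·63/100)=0.6032>−1
Confirm numerically:
  x=-1.297: |R|=0.76279 <1
  x=-0.953: |R|=0.61917 <1
  x=-0.815: |R|=0.60346 <1
  x=-1.734: |R|=1.16026 >1
  x=-1.672: |R|=1.08922 >1
So |R|<1 on (-1.5873, 0).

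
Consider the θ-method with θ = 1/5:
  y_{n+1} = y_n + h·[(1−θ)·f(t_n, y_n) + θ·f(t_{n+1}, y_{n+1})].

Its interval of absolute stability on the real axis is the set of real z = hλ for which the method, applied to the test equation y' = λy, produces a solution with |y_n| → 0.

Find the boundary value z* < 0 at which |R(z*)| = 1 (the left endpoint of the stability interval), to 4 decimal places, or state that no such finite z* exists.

Test eqn y'=λy, z=hλ:
  y_{n+1} = y_n + z·[4/5·y_n + 1/5·y_{n+1}] ⇒ (1 − 1/5z)y_{n+1} = (1 + 4/5z)y_n
  Hence R(z) = (1 + 4/5z)/(1 − 1/5z).

Solve |R(x)|<1 on ℝ⁻.
x=-0.51: |R|=0.5372
R=−1: 1+4/5x = −1+1/5x ⇒ -3/5x=2 ⇒ x=2/(-3/5)=-3.3333
Confirm numerically:
  x=-2.993: |R|=0.87226 <1
  x=-2.432: |R|=0.63617 <1
  x=-2.177: |R|=0.51665 <1
  x=-1.932: |R|=0.39354 <1
  x=-3.892: |R|=1.18848 >1
  x=-3.596: |R|=1.09167 >1
So |R|<1 on (-3.3333, 0).

left endpoint -3.3333.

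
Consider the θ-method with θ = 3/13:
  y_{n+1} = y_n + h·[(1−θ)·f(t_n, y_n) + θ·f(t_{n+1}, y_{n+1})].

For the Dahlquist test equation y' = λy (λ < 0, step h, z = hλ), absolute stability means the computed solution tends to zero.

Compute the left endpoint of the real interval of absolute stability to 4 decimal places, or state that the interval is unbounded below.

z* = -3.7143.

On y'=λy, z=hλ:
  y_{n+1} = y_n + z·[10/13·y_n + 3/13·y_{n+1}] ⇒ (1 − 3/13z)y_{n+1} = (1 + 10/13z)y_n
  so R(z) = (1 + 10/13z)/(1 − 3/13z).

Need |R(x)|<1, x<0.
x=-0.77: |R|=0.3462
R=−1: 1+10/13x = −1+3/13x ⇒ -7/13x=2 ⇒ x=2/(-7/13)=-3.7143
Confirm numerically:
  x=-2.237: |R|=0.47537 <1
  x=-2.191: |R|=0.45522 <1
  x=-1.598: |R|=0.16747 <1
  x=-3.917: |R|=1.05733 >1
  x=-3.798: |R|=1.02402 >1
So |R|<1 on (-3.7143, 0).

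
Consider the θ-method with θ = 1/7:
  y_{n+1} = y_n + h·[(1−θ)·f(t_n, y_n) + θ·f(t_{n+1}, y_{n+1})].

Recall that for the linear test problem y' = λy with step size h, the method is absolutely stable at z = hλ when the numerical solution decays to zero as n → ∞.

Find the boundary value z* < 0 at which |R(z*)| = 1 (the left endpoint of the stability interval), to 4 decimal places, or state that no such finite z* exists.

Test eqn y'=λy, z=hλ:
  y_{n+1} = y_n + z·[6/7·y_n + 1/7·y_{n+1}] ⇒ (1 − 1/7z)y_{n+1} = (1 + 6/7z)y_n
  Hence R(z) = (1 + 6/7z)/(1 − 1/7z).

Solve |R(x)|<1 on ℝ⁻.
x=-1.27: |R|=0.0750
R=−1: 1+6/7x = −1+1/7x ⇒ -5/7x=2 ⇒ x=2/(-5/7)=-2.8000
Confirm numerically:
  x=-2.741: |R|=0.96972 <1
  x=-2.176: |R|=0.65998 <1
  x=-1.669: |R|=0.34768 <1
  x=-1.214: |R|=0.03458 <1
  x=-3.082: |R|=1.13985 >1
  x=-2.974: |R|=1.08723 >1
Interval (-2.8000, 0).

z* = -2.8000.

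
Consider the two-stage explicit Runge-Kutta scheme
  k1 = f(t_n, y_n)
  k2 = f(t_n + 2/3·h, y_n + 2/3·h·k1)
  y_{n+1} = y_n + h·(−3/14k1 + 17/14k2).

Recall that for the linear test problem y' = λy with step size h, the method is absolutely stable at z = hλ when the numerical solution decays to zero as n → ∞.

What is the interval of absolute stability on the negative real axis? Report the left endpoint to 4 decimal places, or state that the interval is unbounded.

(-1.2353, 0).

With y'=λy (z=hλ):
  k1=λy_n ⇒ h·k1=z·y_n;  k2=λ(1+2/3z)y_n ⇒ h·k2=z(1+2/3z)y_n
  y_{n+1}/y_n = 1 − 3/14z + 17/14z(1+2/3z) = 1 + z + 17/21z²
  Hence R(z) = 1 + z + 17/21z².

Find x<0 with |R(x)|<1.
x=-1.72: |R|=1.6749
R=1: x+17/21x²=0 ⇒ x=−21/17=-1.2353; min R=1−1/(4·17/21)=0.6912>−1
Confirm numerically:
  x=-0.988: |R|=0.80221 <1
  x=-0.965: |R|=0.78885 <1
  x=-0.895: |R|=0.75345 <1
  x=-1.617: |R|=1.49965 >1
  x=-1.462: |R|=1.26831 >1
  x=-1.374: |R|=1.15428 >1
So |R|<1 on (-1.2353, 0).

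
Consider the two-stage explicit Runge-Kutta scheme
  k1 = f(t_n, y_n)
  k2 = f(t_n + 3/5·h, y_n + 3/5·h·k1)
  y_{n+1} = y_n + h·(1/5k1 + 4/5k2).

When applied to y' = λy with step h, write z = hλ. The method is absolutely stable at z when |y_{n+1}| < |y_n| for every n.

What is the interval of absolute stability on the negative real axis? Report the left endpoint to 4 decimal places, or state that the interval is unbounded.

(-2.0833, 0).

With y'=λy (z=hλ):
  k1=λy_n ⇒ h·k1=z·y_n;  k2=λ(1+3/5z)y_n ⇒ h·k2=z(1+3/5z)y_n
  y_{n+1}/y_n = 1 + 1/5z + 4/5z(1+3/5z) = 1 + z + 12/25z²
  so R(z) = 1 + z + 12/25z².

Find x<0 with |R(x)|<1.
x=-0.81: |R|=0.5049
R=1: x+12/25x²=0 ⇒ x=−25/12=-2.0833; min R=1−1/(4·12/25)=0.4792>−1
Confirm numerically:
  x=-1.200: |R|=0.49120 <1
  x=-1.174: |R|=0.48757 <1
  x=-2.419: |R|=1.38975 >1
  x=-2.402: |R|=1.36741 >1
  x=-2.203: |R|=1.12654 >1
Stable set (-2.0833, 0).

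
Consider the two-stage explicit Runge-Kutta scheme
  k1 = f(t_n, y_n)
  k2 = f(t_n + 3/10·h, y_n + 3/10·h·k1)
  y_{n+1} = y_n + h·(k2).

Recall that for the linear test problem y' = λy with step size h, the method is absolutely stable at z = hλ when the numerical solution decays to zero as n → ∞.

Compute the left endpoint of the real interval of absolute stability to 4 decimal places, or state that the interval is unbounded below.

Test eqn y'=λy, z=hλ:
  k1=λy_n ⇒ h·k1=z·y_n;  k2=λ(1+3/10z)y_n ⇒ h·k2=z(1+3/10z)y_n
  y_{n+1}/y_n = 1 + z(1+3/10z) = 1 + z + 3/10z²
  so R(z) = 1 + z + 3/10z².

Boundary: |R(x)|=1, x<0.
x=-0.57: |R|=0.5275
R=1: x+3/10x²=0 ⇒ x=−10/3=-3.3333; min R=1−1/(4·3/10)=0.1667>−1
Confirm numerically:
  x=-2.387: |R|=0.32233 <1
  x=-2.332: |R|=0.29947 <1
  x=-1.470: |R|=0.17827 <1
  x=-3.520: |R|=1.19712 >1
  x=-3.376: |R|=1.04321 >1
So |R|<1 on (-3.3333, 0).

z* = -3.3333.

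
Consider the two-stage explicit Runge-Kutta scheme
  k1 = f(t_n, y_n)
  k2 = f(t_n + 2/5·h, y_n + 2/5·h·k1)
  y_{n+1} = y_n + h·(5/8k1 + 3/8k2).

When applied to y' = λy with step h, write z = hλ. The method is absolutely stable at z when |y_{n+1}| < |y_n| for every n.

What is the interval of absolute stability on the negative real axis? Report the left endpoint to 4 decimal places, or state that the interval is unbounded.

(-6.6667, 0).

With y'=λy (z=hλ):
  k1=λy_n ⇒ h·k1=z·y_n;  k2=λ(1+2/5z)y_n ⇒ h·k2=z(1+2/5z)y_n
  y_{n+1}/y_n = 1 + 5/8z + 3/8z(1+2/5z) = 1 + z + 3/20z²
  so R(z) = 1 + z + 3/20z².

Find x<0 with |R(x)|<1.
x=-0.75: |R|=0.3344
R=1: x+3/20x²=0 ⇒ x=−20/3=-6.6667; min R=1−1/(4·3/20)=-0.6667>−1
Confirm numerically:
  x=-5.414: |R|=0.01729 <1
  x=-4.774: |R|=0.35534 <1
  x=-3.907: |R|=0.61730 <1
  x=-7.225: |R|=1.60509 >1
  x=-6.967: |R|=1.31386 >1
  x=-6.819: |R|=1.15581 >1
So |R|<1 on (-6.6667, 0).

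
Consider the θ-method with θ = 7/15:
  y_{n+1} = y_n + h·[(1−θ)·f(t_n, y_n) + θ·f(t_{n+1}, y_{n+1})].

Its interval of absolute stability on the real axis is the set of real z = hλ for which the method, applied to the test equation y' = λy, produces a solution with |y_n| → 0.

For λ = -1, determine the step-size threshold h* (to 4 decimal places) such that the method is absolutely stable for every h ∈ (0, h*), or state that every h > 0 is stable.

With y'=λy (z=hλ):
  y_{n+1} = y_n + z·[8/15·y_n + 7/15·y_{n+1}] ⇒ (1 − 7/15z)y_{n+1} = (1 + 8/15z)y_n
  ⇒ R(z) = (1 + 8/15z)/(1 − 7/15z).

Boundary: |R(x)|=1, x<0.
x=-1.46: |R|=0.1316
R=−1: 1+8/15x = −1+7/15x ⇒ -1/15x=2 ⇒ x=2/(-1/15)=-30.0000
Confirm numerically:
  x=-18.767: |R|=0.92326 <1
  x=-16.536: |R|=0.89703 <1
  x=-15.866: |R|=0.88788 <1
  x=-30.508: |R|=1.00222 >1
  x=-30.222: |R|=1.00098 >1
Interval (-30.0000, 0).

(-30.0000,0); λ=-1 ⇒ h* = (30)/1 = 30.0000.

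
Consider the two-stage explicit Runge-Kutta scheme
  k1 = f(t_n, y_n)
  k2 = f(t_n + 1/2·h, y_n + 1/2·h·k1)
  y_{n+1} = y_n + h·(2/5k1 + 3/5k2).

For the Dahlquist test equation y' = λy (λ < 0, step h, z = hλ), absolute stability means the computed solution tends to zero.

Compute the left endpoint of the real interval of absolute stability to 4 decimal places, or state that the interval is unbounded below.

left endpoint -3.3333.

Set f=λy, z=hλ:
  k1=λy_n ⇒ h·k1=z·y_n;  k2=λ(1+1/2z)y_n ⇒ h·k2=z(1+1/2z)y_n
  y_{n+1}/y_n = 1 + 2/5z + 3/5z(1+1/2z) = 1 + z + 3/10z²
  Hence R(z) = 1 + z + 3/10z².

Boundary: |R(x)|=1, x<0.
x=-0.47: |R|=0.5963
R=1: x+3/10x²=0 ⇒ x=−10/3=-3.3333; min R=1−1/(4·3/10)=0.1667>−1
Confirm numerically:
  x=-1.996: |R|=0.19920 <1
  x=-1.823: |R|=0.17400 <1
  x=-1.737: |R|=0.16815 <1
  x=-3.399: |R|=1.06696 >1
  x=-3.378: |R|=1.04527 >1
Stable set (-3.3333, 0).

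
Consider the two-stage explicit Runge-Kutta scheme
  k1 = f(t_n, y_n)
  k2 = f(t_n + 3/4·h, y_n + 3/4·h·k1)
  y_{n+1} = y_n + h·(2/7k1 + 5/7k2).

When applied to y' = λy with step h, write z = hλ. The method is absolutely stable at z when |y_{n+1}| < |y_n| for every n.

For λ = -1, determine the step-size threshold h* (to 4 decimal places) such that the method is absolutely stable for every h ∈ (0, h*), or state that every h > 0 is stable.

(-1.8667,0); λ=-1 ⇒ h* = (28/15)/1 = 1.8667.

Test eqn y'=λy, z=hλ:
  k1=λy_n ⇒ h·k1=z·y_n;  k2=λ(1+3/4z)y_n ⇒ h·k2=z(1+3/4z)y_n
  y_{n+1}/y_n = 1 + 2/7z + 5/7z(1+3/4z) = 1 + z + 15/28z²
  so R(z) = 1 + z + 15/28z².

Need |R(x)|<1, x<0.
x=-1.65: |R|=0.8085
R=1: x+15/28x²=0 ⇒ x=−28/15=-1.8667; min R=1−1/(4·15/28)=0.5333>−1
Confirm numerically:
  x=-1.454: |R|=0.67856 <1
  x=-1.341: |R|=0.62236 <1
  x=-1.013: |R|=0.53673 <1
  x=-2.349: |R|=1.60696 >1
  x=-1.998: |R|=1.14057 >1
So |R|<1 on (-1.8667, 0).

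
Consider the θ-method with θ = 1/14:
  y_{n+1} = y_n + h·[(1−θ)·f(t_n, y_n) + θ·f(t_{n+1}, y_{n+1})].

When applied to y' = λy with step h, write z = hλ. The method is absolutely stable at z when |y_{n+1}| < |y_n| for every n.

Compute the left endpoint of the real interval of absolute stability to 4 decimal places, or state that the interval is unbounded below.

z* = -2.3333.

On y'=λy, z=hλ:
  y_{n+1} = y_n + z·[13/14·y_n + 1/14·y_{n+1}] ⇒ (1 − 1/14z)y_{n+1} = (1 + 13/14z)y_n
  so R(z) = (1 + 13/14z)/(1 − 1/14z).

Need |R(x)|<1, x<0.
x=-0.98: |R|=0.0841
R=−1: 1+13/14x = −1+1/14x ⇒ -6/7x=2 ⇒ x=2/(-6/7)=-2.3333
Confirm numerically:
  x=-2.000: |R|=0.75000 <1
  x=-1.714: |R|=0.52705 <1
  x=-1.613: |R|=0.44636 <1
  x=-1.589: |R|=0.42703 <1
  x=-2.760: |R|=1.30549 >1
  x=-2.397: |R|=1.04659 >1
Interval (-2.3333, 0).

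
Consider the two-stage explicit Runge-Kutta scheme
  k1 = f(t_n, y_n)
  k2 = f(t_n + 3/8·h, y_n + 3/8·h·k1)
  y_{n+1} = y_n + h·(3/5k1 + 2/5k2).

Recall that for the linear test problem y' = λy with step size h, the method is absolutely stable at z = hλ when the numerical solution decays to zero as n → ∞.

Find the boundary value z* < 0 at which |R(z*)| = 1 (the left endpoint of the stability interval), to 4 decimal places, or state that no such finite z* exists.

left endpoint -6.6667.

Test eqn y'=λy, z=hλ:
  k1=λy_n ⇒ h·k1=z·y_n;  k2=λ(1+3/8z)y_n ⇒ h·k2=z(1+3/8z)y_n
  y_{n+1}/y_n = 1 + 3/5z + 2/5z(1+3/8z) = 1 + z + 3/20z²
  ⇒ R(z) = 1 + z + 3/20z².

Need |R(x)|<1, x<0.
x=-0.95: |R|=0.1854
R=1: x+3/20x²=0 ⇒ x=−20/3=-6.6667; min R=1−1/(4·3/20)=-0.6667>−1
Confirm numerically:
  x=-6.545: |R|=0.88055 <1
  x=-5.819: |R|=0.26011 <1
  x=-4.050: |R|=0.58963 <1
  x=-2.939: |R|=0.64334 <1
  x=-6.968: |R|=1.31495 >1
  x=-6.813: |R|=1.14955 >1
Stable set (-6.6667, 0).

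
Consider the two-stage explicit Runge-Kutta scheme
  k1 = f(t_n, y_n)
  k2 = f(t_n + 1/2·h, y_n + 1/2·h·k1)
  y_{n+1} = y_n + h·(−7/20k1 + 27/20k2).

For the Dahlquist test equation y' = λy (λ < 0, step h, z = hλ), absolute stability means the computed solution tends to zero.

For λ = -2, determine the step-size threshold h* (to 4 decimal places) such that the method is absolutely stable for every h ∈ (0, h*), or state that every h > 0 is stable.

With y'=λy (z=hλ):
  k1=λy_n ⇒ h·k1=z·y_n;  k2=λ(1+1/2z)y_n ⇒ h·k2=z(1+1/2z)y_n
  y_{n+1}/y_n = 1 − 7/20z + 27/20z(1+1/2z) = 1 + z + 27/40z²
  R(z) = 1 + z + 27/40z².

Find x<0 with |R(x)|<1.
x=-1.62: |R|=1.1515
R=1: x+27/40x²=0 ⇒ x=−40/27=-1.4815; min R=1−1/(4·27/40)=0.6296>−1
Confirm numerically:
  x=-1.446: |R|=0.96537 <1
  x=-1.177: |R|=0.75810 <1
  x=-0.881: |R|=0.64291 <1
  x=-0.615: |R|=0.64030 <1
  x=-2.003: |R|=1.70511 >1
  x=-1.973: |R|=1.65459 >1
  x=-1.860: |R|=1.47523 >1
Interval (-1.4815, 0).

(-1.4815,0); λ=-2 ⇒ h* = (40/27)/2 = 0.7407.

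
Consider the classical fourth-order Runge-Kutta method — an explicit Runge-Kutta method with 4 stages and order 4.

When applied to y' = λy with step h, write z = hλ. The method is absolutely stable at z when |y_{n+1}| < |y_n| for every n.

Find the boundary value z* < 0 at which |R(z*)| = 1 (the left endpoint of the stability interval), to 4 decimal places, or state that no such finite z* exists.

Set f=λy, z=hλ:
  order 4, 4-stage ⇒ R(z)=1+z+z^2/2+z^3/6+z^4/24
  (e.g. R(-1.69)=0.27347, |R|=0.27347)

Boundary: |R(x)|=1, x<0.
x=-1.69: |R|=0.2735
|R(-2)|=0.3333 |R(-1.37)|=0.2867 |R(-0.71)|=0.4930
Bisect:
  x_lo=-3.1082 |R|=1.6064  x_hi=-0.2152 |R|=0.8064
  mid=-1.66169 |R|=0.27188 →hi
  mid=-2.38493 |R|=0.54615 →hi
  mid=-2.74655 |R|=0.94313 →hi
  mid=-2.92735 |R|=1.23618 →lo
  mid=-2.83695 |R|=1.08072 →lo
  mid=-2.79175 |R|=1.00977 →lo
  mid=-2.76915 |R|=0.97593 →hi
  mid=-2.78045 |R|=0.99272 →hi
  mid=-2.78610 |R|=1.00121 →lo
  ...
  [-2.78539,-2.78521] ⇒ x*=-2.7853
So |R|<1 on (-2.7853, 0).

z* = -2.7853.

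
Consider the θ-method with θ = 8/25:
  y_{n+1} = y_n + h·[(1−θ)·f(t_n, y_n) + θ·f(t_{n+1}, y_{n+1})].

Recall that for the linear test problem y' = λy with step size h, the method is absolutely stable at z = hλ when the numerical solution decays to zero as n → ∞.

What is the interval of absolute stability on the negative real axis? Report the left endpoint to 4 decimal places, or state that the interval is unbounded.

(-5.5556, 0).

On y'=λy, z=hλ:
  y_{n+1} = y_n + z·[17/25·y_n + 8/25·y_{n+1}] ⇒ (1 − 8/25z)y_{n+1} = (1 + 17/25z)y_n
  ⇒ R(z) = (1 + 17/25z)/(1 − 8/25z).

Solve |R(x)|<1 on ℝ⁻.
x=-0.41: |R|=0.6376
R=−1: 1+17/25x = −1+8/25x ⇒ -9/25x=2 ⇒ x=2/(-9/25)=-5.5556
Confirm numerically:
  x=-4.955: |R|=0.91638 <1
  x=-4.069: |R|=0.76753 <1
  x=-3.302: |R|=0.60553 <1
  x=-6.033: |R|=1.05865 >1
  x=-5.728: |R|=1.02191 >1
Interval (-5.5556, 0).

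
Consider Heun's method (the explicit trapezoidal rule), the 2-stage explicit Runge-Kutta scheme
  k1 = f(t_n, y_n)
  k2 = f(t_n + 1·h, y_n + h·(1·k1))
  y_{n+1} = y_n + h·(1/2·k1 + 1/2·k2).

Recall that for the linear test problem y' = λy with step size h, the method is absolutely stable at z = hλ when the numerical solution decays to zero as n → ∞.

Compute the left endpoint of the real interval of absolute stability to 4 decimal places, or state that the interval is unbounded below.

z* = -2.0000.

Test eqn y'=λy, z=hλ:
  order 2, 2-stage ⇒ R(z)=1+z+z^2/2
  (e.g. R(-1.15)=0.51125, |R|=0.51125)

Boundary: |R(x)|=1, x<0.
x=-1.15: |R|=0.5112
|R(-1.85)|=0.8613 |R(-1.18)|=0.5162 |R(-0.86)|=0.5098
Bisect:
  x_lo=-2.5812 |R|=1.7501  x_hi=-0.1920 |R|=0.8264
  mid=-1.38660 |R|=0.57473 →hi
  mid=-1.98390 |R|=0.98403 →hi
  mid=-2.28255 |R|=1.32247 →lo
  mid=-2.13323 |R|=1.14210 →lo
  mid=-2.05857 |R|=1.06028 →lo
  mid=-2.02123 |R|=1.02146 →lo
  mid=-2.00257 |R|=1.00257 →lo
  mid=-1.99324 |R|=0.99326 →hi
  ...
  [-2.00009,-1.99994] ⇒ x*=-2.0000
So |R|<1 on (-2.0000, 0).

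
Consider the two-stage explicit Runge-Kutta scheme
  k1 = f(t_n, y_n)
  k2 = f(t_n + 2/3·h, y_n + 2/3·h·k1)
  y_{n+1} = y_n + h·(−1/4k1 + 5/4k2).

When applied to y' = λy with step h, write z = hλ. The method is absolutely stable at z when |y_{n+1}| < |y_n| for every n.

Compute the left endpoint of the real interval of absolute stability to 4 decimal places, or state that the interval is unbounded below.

With y'=λy (z=hλ):
  k1=λy_n ⇒ h·k1=z·y_n;  k2=λ(1+2/3z)y_n ⇒ h·k2=z(1+2/3z)y_n
  y_{n+1}/y_n = 1 − 1/4z + 5/4z(1+2/3z) = 1 + z + 5/6z²
  ⇒ R(z) = 1 + z + 5/6z².

Need |R(x)|<1, x<0.
x=-0.93: |R|=0.7908
R=1: x+5/6x²=0 ⇒ x=−6/5=-1.2000; min R=1−1/(4·5/6)=0.7000>−1
Confirm numerically:
  x=-1.081: |R|=0.89280 <1
  x=-0.914: |R|=0.78216 <1
  x=-0.790: |R|=0.73008 <1
  x=-0.658: |R|=0.70280 <1
  x=-1.609: |R|=1.54840 >1
  x=-1.519: |R|=1.40380 >1
  x=-1.327: |R|=1.14044 >1
So |R|<1 on (-1.2000, 0).

left endpoint -1.2000.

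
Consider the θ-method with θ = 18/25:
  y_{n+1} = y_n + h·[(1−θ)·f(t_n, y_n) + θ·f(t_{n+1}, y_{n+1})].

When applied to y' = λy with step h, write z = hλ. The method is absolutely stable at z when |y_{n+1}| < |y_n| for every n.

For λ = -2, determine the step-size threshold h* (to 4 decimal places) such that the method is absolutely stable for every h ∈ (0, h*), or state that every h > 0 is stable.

Test eqn y'=λy, z=hλ:
  y_{n+1} = y_n + z·[7/25·y_n + 18/25·y_{n+1}] ⇒ (1 − 18/25z)y_{n+1} = (1 + 7/25z)y_n
  so R(z) = (1 + 7/25z)/(1 − 18/25z).

Boundary: |R(x)|=1, x<0.
x=-1.42: |R|=0.2979
x=-2: |R|=0.1803
x=-10: |R|=0.2195
x=-100: |R|=0.3699
θ=18/25≥1/2 ⇒ |1+7/25x|<|1−18/25x| ∀x<0 ⇒ stable on all of ℝ⁻.

interval (−∞, 0). Any h>0 works for λ=-2.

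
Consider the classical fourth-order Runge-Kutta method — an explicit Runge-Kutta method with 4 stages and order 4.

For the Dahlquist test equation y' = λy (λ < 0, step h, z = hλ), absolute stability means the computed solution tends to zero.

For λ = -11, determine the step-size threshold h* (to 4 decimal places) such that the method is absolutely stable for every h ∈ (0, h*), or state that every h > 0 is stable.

(-2.7853,0); λ=-11 ⇒ h* = 0.2532.

On y'=λy, z=hλ:
  order 4, 4-stage ⇒ R(z)=1+z+z^2/2+z^3/6+z^4/24
  (e.g. R(-0.43)=0.65062, |R|=0.65062)

Find x<0 with |R(x)|<1.
x=-0.43: |R|=0.6506
|R(-2.7)|=0.8788 |R(-1.94)|=0.3151 |R(-0.81)|=0.4474
Bisect:
  x_lo=-3.2717 |R|=2.0175  x_hi=-0.0579 |R|=0.9437
  mid=-1.66479 |R|=0.27203 →hi
  mid=-2.46823 |R|=0.61814 →hi
  mid=-2.86995 |R|=1.13531 →lo
  mid=-2.66909 |R|=0.83847 →hi
  mid=-2.76952 |R|=0.97647 →hi
  mid=-2.81973 |R|=1.05317 →lo
  mid=-2.79462 |R|=1.01416 →lo
  mid=-2.78207 |R|=0.99515 →hi
  mid=-2.78835 |R|=1.00461 →lo
  ...
  [-2.78540,-2.78521] ⇒ x*=-2.7853
Interval (-2.7853, 0).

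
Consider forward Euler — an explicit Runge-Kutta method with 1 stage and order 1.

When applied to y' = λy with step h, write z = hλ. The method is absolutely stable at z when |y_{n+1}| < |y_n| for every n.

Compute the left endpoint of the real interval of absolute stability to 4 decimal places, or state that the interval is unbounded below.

z* = -2.0000.

Test eqn y'=λy, z=hλ:
  order 1, 1-stage ⇒ R(z)=1+z
  (e.g. R(-0.95)=0.05000, |R|=0.05000)

Find x<0 with |R(x)|<1.
x=-0.95: |R|=0.0500
|R(-2.26)|=1.2600 |R(-1.74)|=0.7400 |R(-0.91)|=0.0900
Bisect:
  x_lo=-2.7240 |R|=1.7240  x_hi=-0.3283 |R|=0.6717
  mid=-1.52613 |R|=0.52613 →hi
  mid=-2.12504 |R|=1.12504 →lo
  mid=-1.82559 |R|=0.82559 →hi
  mid=-1.97532 |R|=0.97532 →hi
  mid=-2.05018 |R|=1.05018 →lo
  mid=-2.01275 |R|=1.01275 →lo
  mid=-1.99403 |R|=0.99403 →hi
  ...
  [-2.00003,-1.99988] ⇒ x*=-2.0000
Stable set (-2.0000, 0).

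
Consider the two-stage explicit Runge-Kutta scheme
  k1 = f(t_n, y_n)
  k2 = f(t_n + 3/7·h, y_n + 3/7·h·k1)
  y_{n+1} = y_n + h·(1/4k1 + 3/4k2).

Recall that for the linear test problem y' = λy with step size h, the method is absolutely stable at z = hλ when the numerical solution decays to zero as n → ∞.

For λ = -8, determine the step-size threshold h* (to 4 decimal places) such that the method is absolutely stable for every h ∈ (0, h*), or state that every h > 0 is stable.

(-3.1111,0); λ=-8 ⇒ h* = (28/9)/8 = 0.3889.

On y'=λy, z=hλ:
  k1=λy_n ⇒ h·k1=z·y_n;  k2=λ(1+3/7z)y_n ⇒ h·k2=z(1+3/7z)y_n
  y_{n+1}/y_n = 1 + 1/4z + 3/4z(1+3/7z) = 1 + z + 9/28z²
  R(z) = 1 + z + 9/28z².

Boundary: |R(x)|=1, x<0.
x=-1.48: |R|=0.2241
R=1: x+9/28x²=0 ⇒ x=−28/9=-3.1111; min R=1−1/(4·9/28)=0.2222>−1
Confirm numerically:
  x=-2.621: |R|=0.58710 <1
  x=-2.538: |R|=0.53246 <1
  x=-2.437: |R|=0.47195 <1
  x=-3.556: |R|=1.50851 >1
  x=-3.485: |R|=1.41882 >1
  x=-3.475: |R|=1.40645 >1
Interval (-3.1111, 0).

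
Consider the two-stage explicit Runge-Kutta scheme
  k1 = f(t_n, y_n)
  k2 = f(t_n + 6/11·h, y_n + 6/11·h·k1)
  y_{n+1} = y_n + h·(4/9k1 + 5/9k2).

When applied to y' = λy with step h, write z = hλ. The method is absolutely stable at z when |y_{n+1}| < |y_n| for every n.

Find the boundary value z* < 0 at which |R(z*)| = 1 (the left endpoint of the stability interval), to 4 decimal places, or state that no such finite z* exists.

left endpoint -3.3000.

With y'=λy (z=hλ):
  k1=λy_n ⇒ h·k1=z·y_n;  k2=λ(1+6/11z)y_n ⇒ h·k2=z(1+6/11z)y_n
  y_{n+1}/y_n = 1 + 4/9z + 5/9z(1+6/11z) = 1 + z + 10/33z²
  R(z) = 1 + z + 10/33z².

Need |R(x)|<1, x<0.
x=-0.86: |R|=0.3641
R=1: x+10/33x²=0 ⇒ x=−33/10=-3.3000; min R=1−1/(4·10/33)=0.1750>−1
Confirm numerically:
  x=-3.091: |R|=0.80424 <1
  x=-2.842: |R|=0.60556 <1
  x=-2.703: |R|=0.51100 <1
  x=-3.688: |R|=1.43362 >1
  x=-3.678: |R|=1.42130 >1
  x=-3.541: |R|=1.25860 >1
So |R|<1 on (-3.3000, 0).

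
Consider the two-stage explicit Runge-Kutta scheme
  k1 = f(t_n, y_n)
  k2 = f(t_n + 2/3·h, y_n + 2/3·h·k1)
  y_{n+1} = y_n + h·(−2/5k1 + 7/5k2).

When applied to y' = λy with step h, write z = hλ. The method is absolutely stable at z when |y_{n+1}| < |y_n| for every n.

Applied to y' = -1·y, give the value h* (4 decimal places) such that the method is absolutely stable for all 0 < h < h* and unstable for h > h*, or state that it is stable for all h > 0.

(-1.0714,0); λ=-1 ⇒ h* = (15/14)/1 = 1.0714.

On y'=λy, z=hλ:
  k1=λy_n ⇒ h·k1=z·y_n;  k2=λ(1+2/3z)y_n ⇒ h·k2=z(1+2/3z)y_n
  y_{n+1}/y_n = 1 − 2/5z + 7/5z(1+2/3z) = 1 + z + 14/15z²
  R(z) = 1 + z + 14/15z².

Need |R(x)|<1, x<0.
x=-0.47: |R|=0.7362
R=1: x+14/15x²=0 ⇒ x=−15/14=-1.0714; min R=1−1/(4·14/15)=0.7321>−1
Confirm numerically:
  x=-1.041: |R|=0.97044 <1
  x=-0.897: |R|=0.85397 <1
  x=-0.753: |R|=0.77621 <1
  x=-0.621: |R|=0.73893 <1
  x=-1.262: |R|=1.22447 >1
  x=-1.143: |R|=1.07635 >1
  x=-1.127: |R|=1.05845 >1
Stable set (-1.0714, 0).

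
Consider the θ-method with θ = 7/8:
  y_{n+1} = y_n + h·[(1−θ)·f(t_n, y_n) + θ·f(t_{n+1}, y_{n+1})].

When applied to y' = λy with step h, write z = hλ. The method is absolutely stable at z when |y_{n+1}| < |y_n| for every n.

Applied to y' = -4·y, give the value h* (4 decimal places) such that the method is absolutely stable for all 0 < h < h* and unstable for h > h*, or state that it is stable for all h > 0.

(−∞, 0) — no finite endpoint. Any h>0 works for λ=-4.

Test eqn y'=λy, z=hλ:
  y_{n+1} = y_n + z·[1/8·y_n + 7/8·y_{n+1}] ⇒ (1 − 7/8z)y_{n+1} = (1 + 1/8z)y_n
  Hence R(z) = (1 + 1/8z)/(1 − 7/8z).

Solve |R(x)|<1 on ℝ⁻.
x=-0.6: |R|=0.6066
x=-2: |R|=0.2727
x=-10: |R|=0.0256
x=-100: |R|=0.1299
θ=7/8≥1/2 ⇒ |1+1/8x|<|1−7/8x| ∀x<0 ⇒ stable on all of ℝ⁻.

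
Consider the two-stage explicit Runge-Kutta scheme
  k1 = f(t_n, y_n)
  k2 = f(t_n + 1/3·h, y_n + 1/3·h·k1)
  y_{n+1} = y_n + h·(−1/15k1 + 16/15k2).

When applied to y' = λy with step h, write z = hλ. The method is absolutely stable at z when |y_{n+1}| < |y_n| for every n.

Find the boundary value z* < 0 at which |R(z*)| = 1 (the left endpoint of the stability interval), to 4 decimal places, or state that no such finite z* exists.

z* = -2.8125.

On y'=λy, z=hλ:
  k1=λy_n ⇒ h·k1=z·y_n;  k2=λ(1+1/3z)y_n ⇒ h·k2=z(1+1/3z)y_n
  y_{n+1}/y_n = 1 − 1/15z + 16/15z(1+1/3z) = 1 + z + 16/45z²
  Hence R(z) = 1 + z + 16/45z².

Boundary: |R(x)|=1, x<0.
x=-0.49: |R|=0.5954
R=1: x+16/45x²=0 ⇒ x=−45/16=-2.8125; min R=1−1/(4·16/45)=0.2969>−1
Confirm numerically:
  x=-2.720: |R|=0.91054 <1
  x=-2.650: |R|=0.84689 <1
  x=-1.924: |R|=0.39219 <1
  x=-3.285: |R|=1.55188 >1
  x=-3.258: |R|=1.51607 >1
Interval (-2.8125, 0).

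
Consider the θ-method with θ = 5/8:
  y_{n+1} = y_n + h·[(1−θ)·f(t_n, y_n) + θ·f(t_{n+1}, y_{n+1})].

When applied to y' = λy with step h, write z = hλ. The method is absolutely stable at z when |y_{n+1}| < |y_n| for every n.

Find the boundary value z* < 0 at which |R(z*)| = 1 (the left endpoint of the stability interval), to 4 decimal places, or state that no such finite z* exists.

unbounded; (−∞, 0).

On y'=λy, z=hλ:
  y_{n+1} = y_n + z·[3/8·y_n + 5/8·y_{n+1}] ⇒ (1 − 5/8z)y_{n+1} = (1 + 3/8z)y_n
  ⇒ R(z) = (1 + 3/8z)/(1 − 5/8z).

Boundary: |R(x)|=1, x<0.
x=-0.71: |R|=0.5082
x=-2: |R|=0.1111
x=-10: |R|=0.3793
x=-100: |R|=0.5748
θ=5/8≥1/2 ⇒ |1+3/8x|<|1−5/8x| ∀x<0 ⇒ interval (−∞,0).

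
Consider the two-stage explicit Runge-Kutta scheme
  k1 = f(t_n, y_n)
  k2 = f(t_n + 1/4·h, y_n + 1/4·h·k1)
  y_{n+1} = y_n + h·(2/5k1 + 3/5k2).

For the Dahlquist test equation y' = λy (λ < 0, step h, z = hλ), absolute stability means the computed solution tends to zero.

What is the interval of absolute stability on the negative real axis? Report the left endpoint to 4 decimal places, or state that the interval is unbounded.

(-6.6667, 0).

Set f=λy, z=hλ:
  k1=λy_n ⇒ h·k1=z·y_n;  k2=λ(1+1/4z)y_n ⇒ h·k2=z(1+1/4z)y_n
  y_{n+1}/y_n = 1 + 2/5z + 3/5z(1+1/4z) = 1 + z + 3/20z²
  R(z) = 1 + z + 3/20z².

Find x<0 with |R(x)|<1.
x=-1.63: |R|=0.2315
R=1: x+3/20x²=0 ⇒ x=−20/3=-6.6667; min R=1−1/(4·3/20)=-0.6667>−1
Confirm numerically:
  x=-5.323: |R|=0.07285 <1
  x=-5.155: |R|=0.16890 <1
  x=-3.852: |R|=0.62631 <1
  x=-2.683: |R|=0.60323 <1
  x=-6.957: |R|=1.30298 >1
  x=-6.953: |R|=1.29863 >1
  x=-6.775: |R|=1.11009 >1
Stable set (-6.6667, 0).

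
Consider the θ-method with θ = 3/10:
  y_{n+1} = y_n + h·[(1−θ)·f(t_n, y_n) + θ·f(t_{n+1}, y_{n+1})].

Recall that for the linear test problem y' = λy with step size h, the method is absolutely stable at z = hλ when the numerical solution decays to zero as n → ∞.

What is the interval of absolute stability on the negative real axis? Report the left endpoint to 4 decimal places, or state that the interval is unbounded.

(-5.0000, 0).

With y'=λy (z=hλ):
  y_{n+1} = y_n + z·[7/10·y_n + 3/10·y_{n+1}] ⇒ (1 − 3/10z)y_{n+1} = (1 + 7/10z)y_n
  R(z) = (1 + 7/10z)/(1 − 3/10z).

Find x<0 with |R(x)|<1.
x=-0.69: |R|=0.4283
R=−1: 1+7/10x = −1+3/10x ⇒ -2/5x=2 ⇒ x=2/(-2/5)=-5.0000
Confirm numerically:
  x=-4.059: |R|=0.83027 <1
  x=-3.975: |R|=0.81300 <1
  x=-2.322: |R|=0.36862 <1
  x=-5.433: |R|=1.06586 >1
  x=-5.416: |R|=1.06340 >1
  x=-5.265: |R|=1.04109 >1
Interval (-5.0000, 0).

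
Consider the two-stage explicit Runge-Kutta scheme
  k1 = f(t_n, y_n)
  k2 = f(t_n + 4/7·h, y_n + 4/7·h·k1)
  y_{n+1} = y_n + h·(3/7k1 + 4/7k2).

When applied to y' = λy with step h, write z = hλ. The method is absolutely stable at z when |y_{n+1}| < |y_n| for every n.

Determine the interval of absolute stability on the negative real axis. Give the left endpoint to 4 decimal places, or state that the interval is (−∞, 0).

z∈(-3.0625,0).

With y'=λy (z=hλ):
  k1=λy_n ⇒ h·k1=z·y_n;  k2=λ(1+4/7z)y_n ⇒ h·k2=z(1+4/7z)y_n
  y_{n+1}/y_n = 1 + 3/7z + 4/7z(1+4/7z) = 1 + z + 16/49z²
  R(z) = 1 + z + 16/49z².

Need |R(x)|<1, x<0.
x=-1.29: |R|=0.2534
R=1: x+16/49x²=0 ⇒ x=−49/16=-3.0625; min R=1−1/(4·16/49)=0.2344>−1
Confirm numerically:
  x=-2.645: |R|=0.63942 <1
  x=-2.403: |R|=0.48252 <1
  x=-2.096: |R|=0.33852 <1
  x=-1.481: |R|=0.23520 <1
  x=-3.516: |R|=1.52066 >1
  x=-3.157: |R|=1.09742 >1
Stable set (-3.0625, 0).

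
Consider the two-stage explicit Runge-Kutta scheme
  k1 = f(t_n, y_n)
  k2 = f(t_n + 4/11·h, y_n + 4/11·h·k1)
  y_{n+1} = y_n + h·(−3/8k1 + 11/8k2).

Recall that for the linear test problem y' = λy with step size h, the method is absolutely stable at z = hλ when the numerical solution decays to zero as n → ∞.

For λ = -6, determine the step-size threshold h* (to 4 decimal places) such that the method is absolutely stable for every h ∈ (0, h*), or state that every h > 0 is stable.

(-2.0000,0); λ=-6 ⇒ h* = (2)/6 = 0.3333.

Test eqn y'=λy, z=hλ:
  k1=λy_n ⇒ h·k1=z·y_n;  k2=λ(1+4/11z)y_n ⇒ h·k2=z(1+4/11z)y_n
  y_{n+1}/y_n = 1 − 3/8z + 11/8z(1+4/11z) = 1 + z + 1/2z²
  R(z) = 1 + z + 1/2z².

Solve |R(x)|<1 on ℝ⁻.
x=-1.06: |R|=0.5018
R=1: x+1/2x²=0 ⇒ x=−2=-2.0000; min R=1−1/(4·1/2)=0.5000>−1
Confirm numerically:
  x=-1.879: |R|=0.88632 <1
  x=-1.630: |R|=0.69845 <1
  x=-0.821: |R|=0.51602 <1
  x=-2.571: |R|=1.73402 >1
  x=-2.458: |R|=1.56288 >1
Stable set (-2.0000, 0).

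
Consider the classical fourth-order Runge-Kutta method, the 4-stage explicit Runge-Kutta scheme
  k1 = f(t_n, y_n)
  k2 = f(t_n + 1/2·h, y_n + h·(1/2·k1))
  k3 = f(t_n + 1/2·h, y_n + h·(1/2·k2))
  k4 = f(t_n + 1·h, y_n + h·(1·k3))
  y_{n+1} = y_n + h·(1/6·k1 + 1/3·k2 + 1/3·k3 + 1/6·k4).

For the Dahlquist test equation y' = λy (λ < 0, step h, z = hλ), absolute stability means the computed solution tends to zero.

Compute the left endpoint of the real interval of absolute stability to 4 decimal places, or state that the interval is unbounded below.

left endpoint -2.7853.

Set f=λy, z=hλ:
  order 4, 4-stage ⇒ R(z)=1+z+z^2/2+z^3/6+z^4/24
  (e.g. R(-1.06)=0.35590, |R|=0.35590)

Need |R(x)|<1, x<0.
x=-1.06: |R|=0.3559
|R(-3.15)|=1.7043 |R(-1.68)|=0.2728 |R(-0.51)|=0.6008
Bisect:
  x_lo=-3.2276 |R|=1.8990  x_hi=-0.2335 |R|=0.7918
  mid=-1.73054 |R|=0.27678 →hi
  mid=-2.47907 |R|=0.62830 →hi
  mid=-2.85334 |R|=1.10753 →lo
  mid=-2.66620 |R|=0.83480 →hi
  mid=-2.75977 |R|=0.96219 →hi
  mid=-2.80655 |R|=1.03253 →lo
  mid=-2.78316 |R|=0.99679 →hi
  ...
  [-2.78535,-2.78517] ⇒ x*=-2.7853
So |R|<1 on (-2.7853, 0).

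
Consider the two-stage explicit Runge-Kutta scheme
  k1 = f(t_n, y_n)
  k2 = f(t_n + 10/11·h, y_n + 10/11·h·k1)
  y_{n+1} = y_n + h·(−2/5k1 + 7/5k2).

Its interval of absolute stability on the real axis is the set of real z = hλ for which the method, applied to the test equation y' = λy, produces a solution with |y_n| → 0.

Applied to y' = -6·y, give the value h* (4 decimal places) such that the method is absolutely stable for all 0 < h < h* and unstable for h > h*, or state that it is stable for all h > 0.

(-0.7857,0); λ=-6 ⇒ h* = (11/14)/6 = 0.1310.

With y'=λy (z=hλ):
  k1=λy_n ⇒ h·k1=z·y_n;  k2=λ(1+10/11z)y_n ⇒ h·k2=z(1+10/11z)y_n
  y_{n+1}/y_n = 1 − 2/5z + 7/5z(1+10/11z) = 1 + z + 14/11z²
  ⇒ R(z) = 1 + z + 14/11z².

Solve |R(x)|<1 on ℝ⁻.
x=-0.66: |R|=0.8944
R=1: x+14/11x²=0 ⇒ x=−11/14=-0.7857; min R=1−1/(4·14/11)=0.8036>−1
Confirm numerically:
  x=-0.560: |R|=0.83913 <1
  x=-0.447: |R|=0.80730 <1
  x=-0.392: |R|=0.80357 <1
  x=-1.318: |R|=1.89289 >1
  x=-1.234: |R|=1.70405 >1
  x=-0.935: |R|=1.17765 >1
Stable set (-0.7857, 0).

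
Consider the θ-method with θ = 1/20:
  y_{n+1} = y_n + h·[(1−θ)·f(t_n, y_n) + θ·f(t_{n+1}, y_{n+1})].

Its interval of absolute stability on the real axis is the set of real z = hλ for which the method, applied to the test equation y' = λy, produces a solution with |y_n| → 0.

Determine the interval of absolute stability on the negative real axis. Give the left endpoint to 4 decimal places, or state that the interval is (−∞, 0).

(-2.2222, 0).

Set f=λy, z=hλ:
  y_{n+1} = y_n + z·[19/20·y_n + 1/20·y_{n+1}] ⇒ (1 − 1/20z)y_{n+1} = (1 + 19/20z)y_n
  ⇒ R(z) = (1 + 19/20z)/(1 − 1/20z).

Need |R(x)|<1, x<0.
x=-0.99: |R|=0.0567
R=−1: 1+19/20x = −1+1/20x ⇒ -9/10x=2 ⇒ x=2/(-9/10)=-2.2222
Confirm numerically:
  x=-2.159: |R|=0.94864 <1
  x=-1.719: |R|=0.58295 <1
  x=-1.213: |R|=0.14364 <1
  x=-2.725: |R|=1.39824 >1
  x=-2.502: |R|=1.22380 >1
  x=-2.406: |R|=1.14764 >1
So |R|<1 on (-2.2222, 0).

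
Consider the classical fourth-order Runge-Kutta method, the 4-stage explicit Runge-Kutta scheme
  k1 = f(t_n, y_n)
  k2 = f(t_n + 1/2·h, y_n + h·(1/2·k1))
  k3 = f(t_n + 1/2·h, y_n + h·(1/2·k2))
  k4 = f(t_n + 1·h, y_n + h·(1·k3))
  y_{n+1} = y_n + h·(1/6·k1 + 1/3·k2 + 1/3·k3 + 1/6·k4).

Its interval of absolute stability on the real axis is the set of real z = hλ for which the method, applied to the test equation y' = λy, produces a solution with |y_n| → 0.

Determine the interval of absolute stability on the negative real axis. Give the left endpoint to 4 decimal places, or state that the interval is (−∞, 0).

Test eqn y'=λy, z=hλ:
  order 4, 4-stage ⇒ R(z)=1+z+z^2/2+z^3/6+z^4/24
  (e.g. R(-1.08)=0.34994, |R|=0.34994)

Solve |R(x)|<1 on ℝ⁻.
x=-1.08: |R|=0.3499
|R(-2.38)|=0.5422 |R(-1.09)|=0.3470 |R(-0.84)|=0.4348
Bisect:
  x_lo=-3.5929 |R|=3.0746  x_hi=-0.3084 |R|=0.7347
  mid=-1.95061 |R|=0.31807 →hi
  mid=-2.77173 |R|=0.97974 →hi
  mid=-3.18229 |R|=1.78318 →lo
  mid=-2.97701 |R|=1.32968 →lo
  mid=-2.87437 |R|=1.14282 →lo
  mid=-2.82305 |R|=1.05843 →lo
  mid=-2.79739 |R|=1.01839 →lo
  mid=-2.78456 |R|=0.99889 →hi
  mid=-2.79098 |R|=1.00860 →lo
  ...
  [-2.78536,-2.78516] ⇒ x*=-2.7853
So |R|<1 on (-2.7853, 0).

z∈(-2.7853,0).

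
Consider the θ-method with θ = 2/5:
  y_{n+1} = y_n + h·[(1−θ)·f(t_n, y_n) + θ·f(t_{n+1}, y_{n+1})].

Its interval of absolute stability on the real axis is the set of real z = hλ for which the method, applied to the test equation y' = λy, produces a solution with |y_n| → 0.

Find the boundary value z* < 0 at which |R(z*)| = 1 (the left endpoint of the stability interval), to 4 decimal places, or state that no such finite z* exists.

left endpoint -10.0000.

Test eqn y'=λy, z=hλ:
  y_{n+1} = y_n + z·[3/5·y_n + 2/5·y_{n+1}] ⇒ (1 − 2/5z)y_{n+1} = (1 + 3/5z)y_n
  ⇒ R(z) = (1 + 3/5z)/(1 − 2/5z).

Find x<0 with |R(x)|<1.
x=-0.77: |R|=0.4113
R=−1: 1+3/5x = −1+2/5x ⇒ -1/5x=2 ⇒ x=2/(-1/5)=-10.0000
Confirm numerically:
  x=-5.239: |R|=0.69240 <1
  x=-4.754: |R|=0.63841 <1
  x=-4.267: |R|=0.57640 <1
  x=-10.113: |R|=1.00448 >1
  x=-10.057: |R|=1.00227 >1
Stable set (-10.0000, 0).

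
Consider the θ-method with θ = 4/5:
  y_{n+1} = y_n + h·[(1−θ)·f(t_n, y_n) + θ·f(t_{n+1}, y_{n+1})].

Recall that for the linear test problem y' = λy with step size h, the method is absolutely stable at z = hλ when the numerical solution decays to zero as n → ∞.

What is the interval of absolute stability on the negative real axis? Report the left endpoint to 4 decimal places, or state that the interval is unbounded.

Set f=λy, z=hλ:
  y_{n+1} = y_n + z·[1/5·y_n + 4/5·y_{n+1}] ⇒ (1 − 4/5z)y_{n+1} = (1 + 1/5z)y_n
  Hence R(z) = (1 + 1/5z)/(1 − 4/5z).

Solve |R(x)|<1 on ℝ⁻.
x=-1.03: |R|=0.4353
x=-2: |R|=0.2308
x=-10: |R|=0.1111
x=-100: |R|=0.2346
θ=4/5≥1/2 ⇒ |1+1/5x|<|1−4/5x| ∀x<0 ⇒ unbounded interval.

unbounded; (−∞, 0).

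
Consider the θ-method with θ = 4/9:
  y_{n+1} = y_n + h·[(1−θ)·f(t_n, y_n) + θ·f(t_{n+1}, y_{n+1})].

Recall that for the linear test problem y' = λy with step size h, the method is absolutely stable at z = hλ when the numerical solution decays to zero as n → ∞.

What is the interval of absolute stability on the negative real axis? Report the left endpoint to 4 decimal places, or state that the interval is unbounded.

With y'=λy (z=hλ):
  y_{n+1} = y_n + z·[5/9·y_n + 4/9·y_{n+1}] ⇒ (1 − 4/9z)y_{n+1} = (1 + 5/9z)y_n
  R(z) = (1 + 5/9z)/(1 − 4/9z).

Solve |R(x)|<1 on ℝ⁻.
x=-0.77: |R|=0.4263
R=−1: 1+5/9x = −1+4/9x ⇒ -1/9x=2 ⇒ x=2/(-1/9)=-18.0000
Confirm numerically:
  x=-17.337: |R|=0.99154 <1
  x=-15.391: |R|=0.96303 <1
  x=-13.149: |R|=0.92124 <1
  x=-12.145: |R|=0.89832 <1
  x=-18.393: |R|=1.00476 >1
  x=-18.236: |R|=1.00288 >1
So |R|<1 on (-18.0000, 0).

z∈(-18.0000,0).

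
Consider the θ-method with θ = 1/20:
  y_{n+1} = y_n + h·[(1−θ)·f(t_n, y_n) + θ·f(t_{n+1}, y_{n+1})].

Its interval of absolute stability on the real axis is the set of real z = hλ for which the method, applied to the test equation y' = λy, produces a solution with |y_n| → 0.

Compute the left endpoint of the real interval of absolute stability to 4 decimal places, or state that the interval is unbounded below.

On y'=λy, z=hλ:
  y_{n+1} = y_n + z·[19/20·y_n + 1/20·y_{n+1}] ⇒ (1 − 1/20z)y_{n+1} = (1 + 19/20z)y_n
  so R(z) = (1 + 19/20z)/(1 − 1/20z).

Solve |R(x)|<1 on ℝ⁻.
x=-1.74: |R|=0.6007
R=−1: 1+19/20x = −1+1/20x ⇒ -9/10x=2 ⇒ x=2/(-9/10)=-2.2222
Confirm numerically:
  x=-2.002: |R|=0.81983 <1
  x=-1.550: |R|=0.43852 <1
  x=-1.336: |R|=0.25234 <1
  x=-2.801: |R|=1.45691 >1
  x=-2.283: |R|=1.04910 >1
Stable set (-2.2222, 0).

left endpoint -2.2222.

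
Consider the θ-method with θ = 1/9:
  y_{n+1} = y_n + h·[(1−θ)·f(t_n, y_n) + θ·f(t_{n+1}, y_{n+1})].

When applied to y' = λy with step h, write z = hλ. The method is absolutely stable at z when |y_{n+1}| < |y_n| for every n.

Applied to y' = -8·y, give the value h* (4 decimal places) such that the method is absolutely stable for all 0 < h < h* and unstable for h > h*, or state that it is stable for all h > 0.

(-2.5714,0); λ=-8 ⇒ h* = (18/7)/8 = 0.3214.

On y'=λy, z=hλ:
  y_{n+1} = y_n + z·[8/9·y_n + 1/9·y_{n+1}] ⇒ (1 − 1/9z)y_{n+1} = (1 + 8/9z)y_n
  ⇒ R(z) = (1 + 8/9z)/(1 − 1/9z).

Boundary: |R(x)|=1, x<0.
x=-1.02: |R|=0.0838
R=−1: 1+8/9x = −1+1/9x ⇒ -7/9x=2 ⇒ x=2/(-7/9)=-2.5714
Confirm numerically:
  x=-2.174: |R|=0.75103 <1
  x=-2.104: |R|=0.70533 <1
  x=-1.285: |R|=0.12445 <1
  x=-2.985: |R|=1.24155 >1
  x=-2.939: |R|=1.21551 >1
  x=-2.804: |R|=1.13792 >1
So |R|<1 on (-2.5714, 0).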